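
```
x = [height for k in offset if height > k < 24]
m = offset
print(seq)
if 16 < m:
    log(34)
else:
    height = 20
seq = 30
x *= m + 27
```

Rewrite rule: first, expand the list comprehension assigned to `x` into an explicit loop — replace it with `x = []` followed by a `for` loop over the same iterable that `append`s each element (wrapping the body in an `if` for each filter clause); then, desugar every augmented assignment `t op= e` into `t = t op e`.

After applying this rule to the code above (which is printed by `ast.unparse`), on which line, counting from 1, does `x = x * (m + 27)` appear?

12

Transformed code:
x = []
for k in offset:
    if height > k < 24:
        x.append(height)
m = offset
print(seq)
if 16 < m:
    log(34)
else:
    height = 20
seq = 30
x = x * (m + 27)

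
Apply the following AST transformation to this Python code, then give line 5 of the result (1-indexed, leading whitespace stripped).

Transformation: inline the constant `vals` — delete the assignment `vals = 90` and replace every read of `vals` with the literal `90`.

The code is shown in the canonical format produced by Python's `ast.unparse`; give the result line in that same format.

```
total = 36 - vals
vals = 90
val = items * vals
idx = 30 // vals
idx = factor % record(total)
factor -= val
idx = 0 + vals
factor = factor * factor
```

factor -= val

Transformed code:
total = 36 - 90
val = items * 90
idx = 30 // 90
idx = factor % record(total)
factor -= val
idx = 0 + 90
factor = factor * factor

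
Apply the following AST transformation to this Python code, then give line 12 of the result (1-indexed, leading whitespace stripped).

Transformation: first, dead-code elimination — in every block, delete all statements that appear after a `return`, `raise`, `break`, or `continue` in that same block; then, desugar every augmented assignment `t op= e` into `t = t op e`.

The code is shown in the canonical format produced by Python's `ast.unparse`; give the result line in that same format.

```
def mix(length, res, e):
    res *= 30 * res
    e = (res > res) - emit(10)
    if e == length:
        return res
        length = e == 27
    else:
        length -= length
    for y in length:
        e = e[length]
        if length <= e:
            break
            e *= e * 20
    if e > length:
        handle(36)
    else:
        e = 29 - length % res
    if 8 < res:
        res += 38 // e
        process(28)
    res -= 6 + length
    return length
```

Transformed code:
def mix(length, res, e):
    res = res * (30 * res)
    e = (res > res) - emit(10)
    if e == length:
        return res
    else:
        length = length - length
    for y in length:
        e = e[length]
        if length <= e:
            break
    if e > length:
        handle(36)
    else:
        e = 29 - length % res
    if 8 < res:
        res = res + 38 // e
        process(28)
    res = res - (6 + length)
    return length

if e > length:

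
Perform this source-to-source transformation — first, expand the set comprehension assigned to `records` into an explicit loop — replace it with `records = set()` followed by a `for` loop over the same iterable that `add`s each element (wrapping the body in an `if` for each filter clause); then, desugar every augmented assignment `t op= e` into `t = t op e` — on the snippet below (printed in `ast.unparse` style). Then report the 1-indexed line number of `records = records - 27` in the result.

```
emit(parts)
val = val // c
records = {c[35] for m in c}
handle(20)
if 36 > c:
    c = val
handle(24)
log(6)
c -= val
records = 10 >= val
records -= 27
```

Transformed code:
emit(parts)
val = val // c
records = set()
for m in c:
    records.add(c[35])
handle(20)
if 36 > c:
    c = val
handle(24)
log(6)
c = c - val
records = 10 >= val
records = records - 27

13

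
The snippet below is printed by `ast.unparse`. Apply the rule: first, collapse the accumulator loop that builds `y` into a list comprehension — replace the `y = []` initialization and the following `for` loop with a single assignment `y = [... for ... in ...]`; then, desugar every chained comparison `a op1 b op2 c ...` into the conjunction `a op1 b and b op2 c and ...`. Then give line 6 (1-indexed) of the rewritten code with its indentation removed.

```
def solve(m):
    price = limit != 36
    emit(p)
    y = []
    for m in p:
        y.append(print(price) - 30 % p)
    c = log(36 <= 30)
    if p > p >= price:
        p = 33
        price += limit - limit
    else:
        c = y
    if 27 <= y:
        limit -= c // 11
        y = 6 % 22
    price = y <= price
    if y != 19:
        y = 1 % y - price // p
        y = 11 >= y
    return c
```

if p > p and p >= price:

Transformed code:
def solve(m):
    price = limit != 36
    emit(p)
    y = [print(price) - 30 % p for m in p]
    c = log(36 <= 30)
    if p > p and p >= price:
        p = 33
        price += limit - limit
    else:
        c = y
    if 27 <= y:
        limit -= c // 11
        y = 6 % 22
    price = y <= price
    if y != 19:
        y = 1 % y - price // p
        y = 11 >= y
    return c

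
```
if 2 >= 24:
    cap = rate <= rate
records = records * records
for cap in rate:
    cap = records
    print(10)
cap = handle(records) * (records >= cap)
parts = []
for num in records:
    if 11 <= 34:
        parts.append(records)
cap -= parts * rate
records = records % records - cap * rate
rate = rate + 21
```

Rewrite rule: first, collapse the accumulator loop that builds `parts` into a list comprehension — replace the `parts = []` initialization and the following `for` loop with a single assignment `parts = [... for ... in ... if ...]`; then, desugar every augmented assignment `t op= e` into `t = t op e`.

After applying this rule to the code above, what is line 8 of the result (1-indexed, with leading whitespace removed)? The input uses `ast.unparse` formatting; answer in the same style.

parts = [records for num in records if 11 <= 34]

Transformed code:
if 2 >= 24:
    cap = rate <= rate
records = records * records
for cap in rate:
    cap = records
    print(10)
cap = handle(records) * (records >= cap)
parts = [records for num in records if 11 <= 34]
cap = cap - parts * rate
records = records % records - cap * rate
rate = rate + 21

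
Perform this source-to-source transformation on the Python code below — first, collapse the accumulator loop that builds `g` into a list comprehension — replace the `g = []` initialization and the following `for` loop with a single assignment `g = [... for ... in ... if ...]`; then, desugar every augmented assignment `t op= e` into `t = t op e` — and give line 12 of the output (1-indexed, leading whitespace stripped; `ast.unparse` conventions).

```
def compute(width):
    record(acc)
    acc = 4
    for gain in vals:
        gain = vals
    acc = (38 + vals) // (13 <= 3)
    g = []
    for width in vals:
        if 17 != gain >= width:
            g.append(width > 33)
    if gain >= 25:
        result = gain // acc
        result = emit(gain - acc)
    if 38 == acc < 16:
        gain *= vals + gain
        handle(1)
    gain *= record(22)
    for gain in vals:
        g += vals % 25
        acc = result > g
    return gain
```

Transformed code:
def compute(width):
    record(acc)
    acc = 4
    for gain in vals:
        gain = vals
    acc = (38 + vals) // (13 <= 3)
    g = [width > 33 for width in vals if 17 != gain >= width]
    if gain >= 25:
        result = gain // acc
        result = emit(gain - acc)
    if 38 == acc < 16:
        gain = gain * (vals + gain)
        handle(1)
    gain = gain * record(22)
    for gain in vals:
        g = g + vals % 25
        acc = result > g
    return gain

gain = gain * (vals + gain)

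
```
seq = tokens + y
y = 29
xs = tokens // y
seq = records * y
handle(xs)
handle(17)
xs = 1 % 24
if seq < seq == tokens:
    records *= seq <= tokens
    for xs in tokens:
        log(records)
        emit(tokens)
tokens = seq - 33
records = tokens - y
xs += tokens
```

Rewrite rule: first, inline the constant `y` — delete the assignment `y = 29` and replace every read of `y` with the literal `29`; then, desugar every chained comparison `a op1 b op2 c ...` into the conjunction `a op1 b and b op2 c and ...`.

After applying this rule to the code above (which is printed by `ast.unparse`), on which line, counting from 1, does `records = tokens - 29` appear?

Transformed code:
seq = tokens + 29
xs = tokens // 29
seq = records * 29
handle(xs)
handle(17)
xs = 1 % 24
if seq < seq and seq == tokens:
    records *= seq <= tokens
    for xs in tokens:
        log(records)
        emit(tokens)
tokens = seq - 33
records = tokens - 29
xs += tokens

13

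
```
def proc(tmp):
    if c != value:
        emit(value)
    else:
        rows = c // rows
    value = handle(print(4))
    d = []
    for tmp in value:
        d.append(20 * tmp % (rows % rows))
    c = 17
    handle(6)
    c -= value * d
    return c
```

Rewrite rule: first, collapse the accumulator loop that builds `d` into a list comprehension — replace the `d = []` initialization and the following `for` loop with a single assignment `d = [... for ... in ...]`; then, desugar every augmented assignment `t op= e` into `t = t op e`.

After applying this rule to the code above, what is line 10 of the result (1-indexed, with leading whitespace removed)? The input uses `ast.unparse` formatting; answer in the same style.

Transformed code:
def proc(tmp):
    if c != value:
        emit(value)
    else:
        rows = c // rows
    value = handle(print(4))
    d = [20 * tmp % (rows % rows) for tmp in value]
    c = 17
    handle(6)
    c = c - value * d
    return c

c = c - value * d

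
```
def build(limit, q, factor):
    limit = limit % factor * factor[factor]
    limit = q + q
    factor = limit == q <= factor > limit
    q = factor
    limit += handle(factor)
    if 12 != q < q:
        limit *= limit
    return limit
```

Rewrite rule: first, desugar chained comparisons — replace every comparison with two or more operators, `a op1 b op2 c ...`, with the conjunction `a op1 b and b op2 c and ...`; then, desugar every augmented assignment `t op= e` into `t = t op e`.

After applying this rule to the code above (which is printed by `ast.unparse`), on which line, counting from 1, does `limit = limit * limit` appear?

Transformed code:
def build(limit, q, factor):
    limit = limit % factor * factor[factor]
    limit = q + q
    factor = limit == q and q <= factor and (factor > limit)
    q = factor
    limit = limit + handle(factor)
    if 12 != q and q < q:
        limit = limit * limit
    return limit

8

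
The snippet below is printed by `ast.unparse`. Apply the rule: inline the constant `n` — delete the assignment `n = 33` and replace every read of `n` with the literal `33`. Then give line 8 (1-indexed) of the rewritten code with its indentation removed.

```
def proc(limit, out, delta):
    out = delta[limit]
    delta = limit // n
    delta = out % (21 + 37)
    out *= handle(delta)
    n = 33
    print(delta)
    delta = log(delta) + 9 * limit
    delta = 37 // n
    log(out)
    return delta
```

delta = 37 // 33

Transformed code:
def proc(limit, out, delta):
    out = delta[limit]
    delta = limit // 33
    delta = out % (21 + 37)
    out *= handle(delta)
    print(delta)
    delta = log(delta) + 9 * limit
    delta = 37 // 33
    log(out)
    return delta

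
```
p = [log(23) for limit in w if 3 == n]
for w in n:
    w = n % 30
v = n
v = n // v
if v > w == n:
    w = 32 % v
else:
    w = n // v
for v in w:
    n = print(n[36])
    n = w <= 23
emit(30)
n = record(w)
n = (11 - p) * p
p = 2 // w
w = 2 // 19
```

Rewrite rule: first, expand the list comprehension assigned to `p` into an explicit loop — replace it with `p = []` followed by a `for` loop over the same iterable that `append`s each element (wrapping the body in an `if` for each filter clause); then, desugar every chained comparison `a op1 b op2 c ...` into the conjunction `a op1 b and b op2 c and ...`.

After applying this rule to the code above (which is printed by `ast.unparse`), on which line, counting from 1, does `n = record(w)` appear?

17

Transformed code:
p = []
for limit in w:
    if 3 == n:
        p.append(log(23))
for w in n:
    w = n % 30
v = n
v = n // v
if v > w and w == n:
    w = 32 % v
else:
    w = n // v
for v in w:
    n = print(n[36])
    n = w <= 23
emit(30)
n = record(w)
n = (11 - p) * p
p = 2 // w
w = 2 // 19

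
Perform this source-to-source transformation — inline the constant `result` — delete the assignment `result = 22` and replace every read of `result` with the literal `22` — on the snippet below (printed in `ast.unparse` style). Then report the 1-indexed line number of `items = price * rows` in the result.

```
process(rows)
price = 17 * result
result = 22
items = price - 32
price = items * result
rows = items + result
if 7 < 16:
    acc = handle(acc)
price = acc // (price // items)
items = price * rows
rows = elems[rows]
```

9

Transformed code:
process(rows)
price = 17 * 22
items = price - 32
price = items * 22
rows = items + 22
if 7 < 16:
    acc = handle(acc)
price = acc // (price // items)
items = price * rows
rows = elems[rows]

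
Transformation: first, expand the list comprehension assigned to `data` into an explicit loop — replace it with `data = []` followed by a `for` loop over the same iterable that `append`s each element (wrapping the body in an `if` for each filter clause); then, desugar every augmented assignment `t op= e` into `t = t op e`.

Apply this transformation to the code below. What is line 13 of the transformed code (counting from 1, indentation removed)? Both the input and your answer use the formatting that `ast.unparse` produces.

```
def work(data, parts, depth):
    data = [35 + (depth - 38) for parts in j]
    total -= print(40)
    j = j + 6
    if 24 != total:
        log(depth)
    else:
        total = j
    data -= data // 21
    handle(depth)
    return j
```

return j

Transformed code:
def work(data, parts, depth):
    data = []
    for parts in j:
        data.append(35 + (depth - 38))
    total = total - print(40)
    j = j + 6
    if 24 != total:
        log(depth)
    else:
        total = j
    data = data - data // 21
    handle(depth)
    return j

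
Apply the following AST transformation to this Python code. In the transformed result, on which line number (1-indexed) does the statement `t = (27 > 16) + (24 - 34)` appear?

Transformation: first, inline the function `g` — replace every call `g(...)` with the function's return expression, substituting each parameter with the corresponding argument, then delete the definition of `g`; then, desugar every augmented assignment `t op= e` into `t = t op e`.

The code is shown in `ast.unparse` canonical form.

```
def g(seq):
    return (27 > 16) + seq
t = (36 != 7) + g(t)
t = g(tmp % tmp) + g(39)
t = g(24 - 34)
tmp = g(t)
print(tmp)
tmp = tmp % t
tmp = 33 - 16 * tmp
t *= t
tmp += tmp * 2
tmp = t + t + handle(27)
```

3

Transformed code:
t = (36 != 7) + ((27 > 16) + t)
t = (27 > 16) + tmp % tmp + ((27 > 16) + 39)
t = (27 > 16) + (24 - 34)
tmp = (27 > 16) + t
print(tmp)
tmp = tmp % t
tmp = 33 - 16 * tmp
t = t * t
tmp = tmp + tmp * 2
tmp = t + t + handle(27)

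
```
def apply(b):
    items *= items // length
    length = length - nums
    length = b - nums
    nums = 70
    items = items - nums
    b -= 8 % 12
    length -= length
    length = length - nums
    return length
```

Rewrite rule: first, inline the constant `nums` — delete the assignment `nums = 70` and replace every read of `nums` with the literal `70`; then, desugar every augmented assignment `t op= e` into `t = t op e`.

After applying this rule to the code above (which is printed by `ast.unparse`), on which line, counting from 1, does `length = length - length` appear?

7

Transformed code:
def apply(b):
    items = items * (items // length)
    length = length - 70
    length = b - 70
    items = items - 70
    b = b - 8 % 12
    length = length - length
    length = length - 70
    return length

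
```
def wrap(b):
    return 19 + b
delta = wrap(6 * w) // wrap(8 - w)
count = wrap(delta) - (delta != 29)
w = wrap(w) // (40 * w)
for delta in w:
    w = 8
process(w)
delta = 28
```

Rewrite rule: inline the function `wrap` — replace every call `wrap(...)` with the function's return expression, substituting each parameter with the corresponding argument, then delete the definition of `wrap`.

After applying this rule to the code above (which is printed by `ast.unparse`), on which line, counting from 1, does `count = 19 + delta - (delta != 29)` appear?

Transformed code:
delta = (19 + 6 * w) // (19 + (8 - w))
count = 19 + delta - (delta != 29)
w = (19 + w) // (40 * w)
for delta in w:
    w = 8
process(w)
delta = 28

2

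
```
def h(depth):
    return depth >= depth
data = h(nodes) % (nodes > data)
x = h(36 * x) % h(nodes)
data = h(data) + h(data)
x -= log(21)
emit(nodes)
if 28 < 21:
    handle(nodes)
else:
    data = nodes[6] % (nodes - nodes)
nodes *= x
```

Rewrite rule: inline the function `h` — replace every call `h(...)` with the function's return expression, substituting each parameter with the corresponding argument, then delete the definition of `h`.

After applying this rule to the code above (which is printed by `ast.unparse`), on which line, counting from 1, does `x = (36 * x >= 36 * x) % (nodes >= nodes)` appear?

2

Transformed code:
data = (nodes >= nodes) % (nodes > data)
x = (36 * x >= 36 * x) % (nodes >= nodes)
data = (data >= data) + (data >= data)
x -= log(21)
emit(nodes)
if 28 < 21:
    handle(nodes)
else:
    data = nodes[6] % (nodes - nodes)
nodes *= x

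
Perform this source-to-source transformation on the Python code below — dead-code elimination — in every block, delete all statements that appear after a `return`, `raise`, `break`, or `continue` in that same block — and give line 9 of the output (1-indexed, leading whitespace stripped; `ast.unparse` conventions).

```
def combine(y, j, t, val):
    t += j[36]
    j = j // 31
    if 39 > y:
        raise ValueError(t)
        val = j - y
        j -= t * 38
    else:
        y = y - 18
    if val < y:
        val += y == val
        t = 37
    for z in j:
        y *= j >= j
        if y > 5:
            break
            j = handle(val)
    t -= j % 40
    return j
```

val += y == val

Transformed code:
def combine(y, j, t, val):
    t += j[36]
    j = j // 31
    if 39 > y:
        raise ValueError(t)
    else:
        y = y - 18
    if val < y:
        val += y == val
        t = 37
    for z in j:
        y *= j >= j
        if y > 5:
            break
    t -= j % 40
    return j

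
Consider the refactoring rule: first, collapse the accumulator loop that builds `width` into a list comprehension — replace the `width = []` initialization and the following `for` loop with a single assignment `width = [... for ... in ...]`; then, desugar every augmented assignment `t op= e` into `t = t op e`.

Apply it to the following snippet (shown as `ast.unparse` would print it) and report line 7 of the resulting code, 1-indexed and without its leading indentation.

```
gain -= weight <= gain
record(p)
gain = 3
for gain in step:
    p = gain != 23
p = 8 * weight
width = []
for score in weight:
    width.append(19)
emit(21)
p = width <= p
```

Transformed code:
gain = gain - (weight <= gain)
record(p)
gain = 3
for gain in step:
    p = gain != 23
p = 8 * weight
width = [19 for score in weight]
emit(21)
p = width <= p

width = [19 for score in weight]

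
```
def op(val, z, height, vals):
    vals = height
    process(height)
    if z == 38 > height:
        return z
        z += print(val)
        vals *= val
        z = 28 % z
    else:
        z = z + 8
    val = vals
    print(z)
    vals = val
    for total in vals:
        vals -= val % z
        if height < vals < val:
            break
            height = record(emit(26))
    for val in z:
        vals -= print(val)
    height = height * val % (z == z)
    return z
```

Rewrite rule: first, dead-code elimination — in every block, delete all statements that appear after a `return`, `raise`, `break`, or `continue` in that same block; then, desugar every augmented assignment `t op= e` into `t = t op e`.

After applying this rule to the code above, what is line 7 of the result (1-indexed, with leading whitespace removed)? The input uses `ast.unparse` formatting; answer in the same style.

z = z + 8

Transformed code:
def op(val, z, height, vals):
    vals = height
    process(height)
    if z == 38 > height:
        return z
    else:
        z = z + 8
    val = vals
    print(z)
    vals = val
    for total in vals:
        vals = vals - val % z
        if height < vals < val:
            break
    for val in z:
        vals = vals - print(val)
    height = height * val % (z == z)
    return z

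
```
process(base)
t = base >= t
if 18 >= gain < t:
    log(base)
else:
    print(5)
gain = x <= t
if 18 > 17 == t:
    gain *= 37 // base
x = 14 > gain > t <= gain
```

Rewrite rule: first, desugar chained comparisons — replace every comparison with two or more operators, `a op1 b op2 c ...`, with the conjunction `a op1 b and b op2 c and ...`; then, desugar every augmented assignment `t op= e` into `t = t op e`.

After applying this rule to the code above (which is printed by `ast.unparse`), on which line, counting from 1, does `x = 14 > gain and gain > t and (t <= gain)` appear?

Transformed code:
process(base)
t = base >= t
if 18 >= gain and gain < t:
    log(base)
else:
    print(5)
gain = x <= t
if 18 > 17 and 17 == t:
    gain = gain * (37 // base)
x = 14 > gain and gain > t and (t <= gain)

10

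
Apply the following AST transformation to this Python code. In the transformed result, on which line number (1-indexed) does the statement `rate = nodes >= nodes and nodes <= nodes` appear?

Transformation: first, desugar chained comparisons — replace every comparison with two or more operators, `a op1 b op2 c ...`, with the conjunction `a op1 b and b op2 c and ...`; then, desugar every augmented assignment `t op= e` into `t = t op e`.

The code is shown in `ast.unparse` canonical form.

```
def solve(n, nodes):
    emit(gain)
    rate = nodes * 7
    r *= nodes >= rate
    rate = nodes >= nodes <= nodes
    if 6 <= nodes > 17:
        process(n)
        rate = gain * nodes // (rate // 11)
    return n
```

5

Transformed code:
def solve(n, nodes):
    emit(gain)
    rate = nodes * 7
    r = r * (nodes >= rate)
    rate = nodes >= nodes and nodes <= nodes
    if 6 <= nodes and nodes > 17:
        process(n)
        rate = gain * nodes // (rate // 11)
    return n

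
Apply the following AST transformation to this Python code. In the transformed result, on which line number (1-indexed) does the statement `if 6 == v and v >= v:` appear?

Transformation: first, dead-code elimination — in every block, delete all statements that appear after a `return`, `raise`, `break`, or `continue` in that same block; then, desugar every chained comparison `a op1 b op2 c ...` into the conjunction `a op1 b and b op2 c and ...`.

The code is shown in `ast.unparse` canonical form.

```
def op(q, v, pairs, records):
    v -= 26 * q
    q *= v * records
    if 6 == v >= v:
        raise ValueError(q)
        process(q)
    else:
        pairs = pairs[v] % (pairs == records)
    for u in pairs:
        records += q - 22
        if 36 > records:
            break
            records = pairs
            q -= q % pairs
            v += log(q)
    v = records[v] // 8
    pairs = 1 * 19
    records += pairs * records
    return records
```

Transformed code:
def op(q, v, pairs, records):
    v -= 26 * q
    q *= v * records
    if 6 == v and v >= v:
        raise ValueError(q)
    else:
        pairs = pairs[v] % (pairs == records)
    for u in pairs:
        records += q - 22
        if 36 > records:
            break
    v = records[v] // 8
    pairs = 1 * 19
    records += pairs * records
    return records

4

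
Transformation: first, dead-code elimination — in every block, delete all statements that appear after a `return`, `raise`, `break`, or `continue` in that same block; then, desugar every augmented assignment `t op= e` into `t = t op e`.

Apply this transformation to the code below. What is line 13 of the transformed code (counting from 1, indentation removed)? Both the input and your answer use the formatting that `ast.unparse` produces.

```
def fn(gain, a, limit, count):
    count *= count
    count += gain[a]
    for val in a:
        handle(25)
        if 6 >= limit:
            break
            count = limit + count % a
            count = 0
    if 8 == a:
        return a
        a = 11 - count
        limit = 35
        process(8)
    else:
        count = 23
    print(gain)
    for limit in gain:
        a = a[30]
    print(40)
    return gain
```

Transformed code:
def fn(gain, a, limit, count):
    count = count * count
    count = count + gain[a]
    for val in a:
        handle(25)
        if 6 >= limit:
            break
    if 8 == a:
        return a
    else:
        count = 23
    print(gain)
    for limit in gain:
        a = a[30]
    print(40)
    return gain

for limit in gain:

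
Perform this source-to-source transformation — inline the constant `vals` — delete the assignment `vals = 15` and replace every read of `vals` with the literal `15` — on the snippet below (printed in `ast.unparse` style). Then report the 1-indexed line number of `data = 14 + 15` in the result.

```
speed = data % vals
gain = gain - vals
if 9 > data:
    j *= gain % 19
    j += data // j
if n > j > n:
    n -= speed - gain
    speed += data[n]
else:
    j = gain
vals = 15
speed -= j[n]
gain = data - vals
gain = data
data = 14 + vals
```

14

Transformed code:
speed = data % 15
gain = gain - 15
if 9 > data:
    j *= gain % 19
    j += data // j
if n > j > n:
    n -= speed - gain
    speed += data[n]
else:
    j = gain
speed -= j[n]
gain = data - 15
gain = data
data = 14 + 15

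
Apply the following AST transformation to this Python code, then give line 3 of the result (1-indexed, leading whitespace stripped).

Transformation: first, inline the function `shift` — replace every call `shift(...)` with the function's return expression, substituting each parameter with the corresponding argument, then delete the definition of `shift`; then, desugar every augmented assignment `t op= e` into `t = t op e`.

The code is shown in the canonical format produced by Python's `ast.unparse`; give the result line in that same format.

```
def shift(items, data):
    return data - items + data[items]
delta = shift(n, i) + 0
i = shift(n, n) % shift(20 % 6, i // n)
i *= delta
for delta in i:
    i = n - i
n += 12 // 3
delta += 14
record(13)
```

i = i * delta

Transformed code:
delta = i - n + i[n] + 0
i = (n - n + n[n]) % (i // n - 20 % 6 + (i // n)[20 % 6])
i = i * delta
for delta in i:
    i = n - i
n = n + 12 // 3
delta = delta + 14
record(13)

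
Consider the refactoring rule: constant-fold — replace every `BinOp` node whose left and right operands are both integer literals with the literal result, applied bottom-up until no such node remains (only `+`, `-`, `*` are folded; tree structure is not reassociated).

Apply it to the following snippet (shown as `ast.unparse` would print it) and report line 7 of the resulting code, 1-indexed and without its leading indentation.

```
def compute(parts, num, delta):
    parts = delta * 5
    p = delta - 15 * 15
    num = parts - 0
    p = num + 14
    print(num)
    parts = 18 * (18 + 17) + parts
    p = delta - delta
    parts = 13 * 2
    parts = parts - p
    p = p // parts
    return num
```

parts = 630 + parts

Transformed code:
def compute(parts, num, delta):
    parts = delta * 5
    p = delta - 225
    num = parts - 0
    p = num + 14
    print(num)
    parts = 630 + parts
    p = delta - delta
    parts = 26
    parts = parts - p
    p = p // parts
    return num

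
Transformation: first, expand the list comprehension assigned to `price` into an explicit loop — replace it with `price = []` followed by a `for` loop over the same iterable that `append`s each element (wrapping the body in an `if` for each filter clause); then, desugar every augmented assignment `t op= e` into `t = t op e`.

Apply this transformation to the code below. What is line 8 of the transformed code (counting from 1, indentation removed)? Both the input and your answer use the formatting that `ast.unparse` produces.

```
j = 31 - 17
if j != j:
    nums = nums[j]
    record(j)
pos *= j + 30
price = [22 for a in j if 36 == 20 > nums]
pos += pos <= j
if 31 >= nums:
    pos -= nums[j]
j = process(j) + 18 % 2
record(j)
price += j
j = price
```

if 36 == 20 > nums:

Transformed code:
j = 31 - 17
if j != j:
    nums = nums[j]
    record(j)
pos = pos * (j + 30)
price = []
for a in j:
    if 36 == 20 > nums:
        price.append(22)
pos = pos + (pos <= j)
if 31 >= nums:
    pos = pos - nums[j]
j = process(j) + 18 % 2
record(j)
price = price + j
j = price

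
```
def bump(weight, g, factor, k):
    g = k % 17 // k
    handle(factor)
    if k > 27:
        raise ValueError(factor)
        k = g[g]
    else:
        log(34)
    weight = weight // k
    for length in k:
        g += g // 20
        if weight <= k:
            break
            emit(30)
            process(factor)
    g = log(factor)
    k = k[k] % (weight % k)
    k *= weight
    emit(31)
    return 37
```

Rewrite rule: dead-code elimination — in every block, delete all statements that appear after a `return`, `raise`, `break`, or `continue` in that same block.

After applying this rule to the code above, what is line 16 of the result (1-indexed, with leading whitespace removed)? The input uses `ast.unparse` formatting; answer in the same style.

Transformed code:
def bump(weight, g, factor, k):
    g = k % 17 // k
    handle(factor)
    if k > 27:
        raise ValueError(factor)
    else:
        log(34)
    weight = weight // k
    for length in k:
        g += g // 20
        if weight <= k:
            break
    g = log(factor)
    k = k[k] % (weight % k)
    k *= weight
    emit(31)
    return 37

emit(31)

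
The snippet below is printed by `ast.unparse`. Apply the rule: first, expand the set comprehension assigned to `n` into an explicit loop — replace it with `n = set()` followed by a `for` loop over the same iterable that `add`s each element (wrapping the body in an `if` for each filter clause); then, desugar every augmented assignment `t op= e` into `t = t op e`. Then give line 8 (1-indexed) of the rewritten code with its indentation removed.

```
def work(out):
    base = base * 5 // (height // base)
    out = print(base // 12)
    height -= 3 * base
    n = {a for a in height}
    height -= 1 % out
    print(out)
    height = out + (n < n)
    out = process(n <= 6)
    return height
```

Transformed code:
def work(out):
    base = base * 5 // (height // base)
    out = print(base // 12)
    height = height - 3 * base
    n = set()
    for a in height:
        n.add(a)
    height = height - 1 % out
    print(out)
    height = out + (n < n)
    out = process(n <= 6)
    return height

height = height - 1 % out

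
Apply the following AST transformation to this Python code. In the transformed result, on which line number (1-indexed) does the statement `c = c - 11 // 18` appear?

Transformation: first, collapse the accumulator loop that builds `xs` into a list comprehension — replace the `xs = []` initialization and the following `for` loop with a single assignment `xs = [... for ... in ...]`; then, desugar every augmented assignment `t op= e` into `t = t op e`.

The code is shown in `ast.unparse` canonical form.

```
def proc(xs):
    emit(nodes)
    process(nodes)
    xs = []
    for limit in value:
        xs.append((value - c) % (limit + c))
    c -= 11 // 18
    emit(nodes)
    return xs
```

5

Transformed code:
def proc(xs):
    emit(nodes)
    process(nodes)
    xs = [(value - c) % (limit + c) for limit in value]
    c = c - 11 // 18
    emit(nodes)
    return xs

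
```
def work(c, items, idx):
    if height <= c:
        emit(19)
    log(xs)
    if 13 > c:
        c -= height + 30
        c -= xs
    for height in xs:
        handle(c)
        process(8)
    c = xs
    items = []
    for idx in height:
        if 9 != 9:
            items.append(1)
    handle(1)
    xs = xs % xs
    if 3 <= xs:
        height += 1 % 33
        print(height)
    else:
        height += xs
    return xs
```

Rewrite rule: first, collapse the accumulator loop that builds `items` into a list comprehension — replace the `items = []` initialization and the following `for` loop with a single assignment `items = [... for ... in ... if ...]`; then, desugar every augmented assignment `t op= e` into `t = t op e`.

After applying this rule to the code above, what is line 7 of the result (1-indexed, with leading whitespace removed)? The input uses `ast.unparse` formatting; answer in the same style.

c = c - xs

Transformed code:
def work(c, items, idx):
    if height <= c:
        emit(19)
    log(xs)
    if 13 > c:
        c = c - (height + 30)
        c = c - xs
    for height in xs:
        handle(c)
        process(8)
    c = xs
    items = [1 for idx in height if 9 != 9]
    handle(1)
    xs = xs % xs
    if 3 <= xs:
        height = height + 1 % 33
        print(height)
    else:
        height = height + xs
    return xs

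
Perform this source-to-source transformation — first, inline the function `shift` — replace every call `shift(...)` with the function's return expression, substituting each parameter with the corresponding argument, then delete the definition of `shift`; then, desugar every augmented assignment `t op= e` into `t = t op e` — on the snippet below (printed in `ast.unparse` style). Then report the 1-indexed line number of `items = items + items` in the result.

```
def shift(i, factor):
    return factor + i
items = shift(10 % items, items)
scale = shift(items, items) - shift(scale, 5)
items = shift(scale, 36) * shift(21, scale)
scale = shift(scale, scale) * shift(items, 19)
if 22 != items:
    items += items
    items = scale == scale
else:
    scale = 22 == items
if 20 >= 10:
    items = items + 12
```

6

Transformed code:
items = items + 10 % items
scale = items + items - (5 + scale)
items = (36 + scale) * (scale + 21)
scale = (scale + scale) * (19 + items)
if 22 != items:
    items = items + items
    items = scale == scale
else:
    scale = 22 == items
if 20 >= 10:
    items = items + 12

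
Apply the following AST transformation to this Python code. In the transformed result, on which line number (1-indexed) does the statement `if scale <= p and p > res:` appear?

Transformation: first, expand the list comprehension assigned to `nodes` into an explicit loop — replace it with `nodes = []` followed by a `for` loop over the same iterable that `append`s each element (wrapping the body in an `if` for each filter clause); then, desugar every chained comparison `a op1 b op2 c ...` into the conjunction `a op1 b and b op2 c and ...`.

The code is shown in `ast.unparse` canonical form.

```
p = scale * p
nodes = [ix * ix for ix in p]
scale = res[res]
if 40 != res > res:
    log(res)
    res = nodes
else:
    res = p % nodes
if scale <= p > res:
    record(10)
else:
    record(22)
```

Transformed code:
p = scale * p
nodes = []
for ix in p:
    nodes.append(ix * ix)
scale = res[res]
if 40 != res and res > res:
    log(res)
    res = nodes
else:
    res = p % nodes
if scale <= p and p > res:
    record(10)
else:
    record(22)

11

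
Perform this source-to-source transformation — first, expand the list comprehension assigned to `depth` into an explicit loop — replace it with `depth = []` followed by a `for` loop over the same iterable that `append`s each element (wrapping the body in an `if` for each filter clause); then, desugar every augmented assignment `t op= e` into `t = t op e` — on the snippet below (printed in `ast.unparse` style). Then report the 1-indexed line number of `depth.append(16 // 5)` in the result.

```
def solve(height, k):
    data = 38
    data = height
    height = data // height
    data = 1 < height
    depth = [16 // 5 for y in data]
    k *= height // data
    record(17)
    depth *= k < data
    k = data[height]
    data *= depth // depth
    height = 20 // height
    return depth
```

Transformed code:
def solve(height, k):
    data = 38
    data = height
    height = data // height
    data = 1 < height
    depth = []
    for y in data:
        depth.append(16 // 5)
    k = k * (height // data)
    record(17)
    depth = depth * (k < data)
    k = data[height]
    data = data * (depth // depth)
    height = 20 // height
    return depth

8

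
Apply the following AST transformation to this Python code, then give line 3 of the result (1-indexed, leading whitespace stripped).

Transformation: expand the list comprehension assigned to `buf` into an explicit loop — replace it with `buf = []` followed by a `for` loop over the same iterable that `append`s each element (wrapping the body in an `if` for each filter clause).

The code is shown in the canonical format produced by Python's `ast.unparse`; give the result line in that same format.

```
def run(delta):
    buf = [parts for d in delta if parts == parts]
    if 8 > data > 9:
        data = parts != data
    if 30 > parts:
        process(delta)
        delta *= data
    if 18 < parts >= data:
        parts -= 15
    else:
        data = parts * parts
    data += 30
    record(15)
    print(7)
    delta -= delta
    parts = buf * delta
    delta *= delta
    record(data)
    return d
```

for d in delta:

Transformed code:
def run(delta):
    buf = []
    for d in delta:
        if parts == parts:
            buf.append(parts)
    if 8 > data > 9:
        data = parts != data
    if 30 > parts:
        process(delta)
        delta *= data
    if 18 < parts >= data:
        parts -= 15
    else:
        data = parts * parts
    data += 30
    record(15)
    print(7)
    delta -= delta
    parts = buf * delta
    delta *= delta
    record(data)
    return d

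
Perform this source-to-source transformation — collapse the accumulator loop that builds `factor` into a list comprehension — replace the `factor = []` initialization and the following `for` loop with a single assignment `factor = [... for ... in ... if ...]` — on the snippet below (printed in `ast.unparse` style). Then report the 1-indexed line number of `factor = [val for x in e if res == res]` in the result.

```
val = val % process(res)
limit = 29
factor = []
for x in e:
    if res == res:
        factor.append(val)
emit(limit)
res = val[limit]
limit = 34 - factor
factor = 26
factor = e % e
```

3

Transformed code:
val = val % process(res)
limit = 29
factor = [val for x in e if res == res]
emit(limit)
res = val[limit]
limit = 34 - factor
factor = 26
factor = e % e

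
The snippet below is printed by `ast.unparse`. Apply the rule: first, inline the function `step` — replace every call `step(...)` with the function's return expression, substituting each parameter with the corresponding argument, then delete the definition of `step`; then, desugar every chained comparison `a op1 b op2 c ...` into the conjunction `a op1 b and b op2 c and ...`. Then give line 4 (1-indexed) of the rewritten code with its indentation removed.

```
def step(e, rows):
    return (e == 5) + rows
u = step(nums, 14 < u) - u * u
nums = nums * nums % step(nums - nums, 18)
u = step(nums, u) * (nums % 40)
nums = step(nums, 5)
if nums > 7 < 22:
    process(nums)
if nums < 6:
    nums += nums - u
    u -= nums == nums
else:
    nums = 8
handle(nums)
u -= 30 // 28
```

Transformed code:
u = (nums == 5) + (14 < u) - u * u
nums = nums * nums % ((nums - nums == 5) + 18)
u = ((nums == 5) + u) * (nums % 40)
nums = (nums == 5) + 5
if nums > 7 and 7 < 22:
    process(nums)
if nums < 6:
    nums += nums - u
    u -= nums == nums
else:
    nums = 8
handle(nums)
u -= 30 // 28

nums = (nums == 5) + 5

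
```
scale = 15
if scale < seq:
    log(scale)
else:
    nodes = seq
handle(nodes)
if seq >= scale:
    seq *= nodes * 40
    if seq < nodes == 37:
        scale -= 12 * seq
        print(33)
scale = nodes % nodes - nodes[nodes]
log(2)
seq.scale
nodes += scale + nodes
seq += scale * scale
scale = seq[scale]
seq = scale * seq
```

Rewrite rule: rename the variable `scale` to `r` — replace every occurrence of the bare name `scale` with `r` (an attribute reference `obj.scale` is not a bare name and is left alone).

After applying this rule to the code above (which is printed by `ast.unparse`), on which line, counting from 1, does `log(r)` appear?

Transformed code:
r = 15
if r < seq:
    log(r)
else:
    nodes = seq
handle(nodes)
if seq >= r:
    seq *= nodes * 40
    if seq < nodes == 37:
        r -= 12 * seq
        print(33)
r = nodes % nodes - nodes[nodes]
log(2)
seq.scale
nodes += r + nodes
seq += r * r
r = seq[r]
seq = r * seq

3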